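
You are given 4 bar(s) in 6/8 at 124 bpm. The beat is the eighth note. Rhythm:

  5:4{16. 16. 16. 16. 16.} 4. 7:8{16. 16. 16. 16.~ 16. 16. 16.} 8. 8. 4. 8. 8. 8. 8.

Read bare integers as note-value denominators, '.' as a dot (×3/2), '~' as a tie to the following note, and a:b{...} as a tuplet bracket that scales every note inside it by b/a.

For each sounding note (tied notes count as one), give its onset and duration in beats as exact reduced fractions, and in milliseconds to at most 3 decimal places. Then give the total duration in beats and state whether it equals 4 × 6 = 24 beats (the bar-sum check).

1) 0.0ms=0b +290.323ms=3/5b
2) 290.323ms=3/5b +290.323ms=3/5b
3) 580.645ms=6/5b +290.323ms=3/5b
4) 870.968ms=9/5b +290.323ms=3/5b
5) 1161.29ms=12/5b +290.323ms=3/5b
6) 1451.613ms=3b +1451.613ms=3b
7) 2903.226ms=6b +414.747ms=6/7b
8) 3317.972ms=48/7b +414.747ms=6/7b
9) 3732.719ms=54/7b +414.747ms=6/7b
10) 4147.465ms=60/7b +829.493ms=12/7b
11) 4976.959ms=72/7b +414.747ms=6/7b
12) 5391.705ms=78/7b +414.747ms=6/7b
13) 5806.452ms=12b +725.806ms=3/2b
14) 6532.258ms=27/2b +725.806ms=3/2b
15) 7258.065ms=15b +1451.613ms=3b
16) 8709.677ms=18b +725.806ms=3/2b
17) 9435.484ms=39/2b +725.806ms=3/2b
18) 10161.29ms=21b +725.806ms=3/2b
19) 10887.097ms=45/2b +725.806ms=3/2b
Σ=24b of 24 (124bpm 6/8) — PASS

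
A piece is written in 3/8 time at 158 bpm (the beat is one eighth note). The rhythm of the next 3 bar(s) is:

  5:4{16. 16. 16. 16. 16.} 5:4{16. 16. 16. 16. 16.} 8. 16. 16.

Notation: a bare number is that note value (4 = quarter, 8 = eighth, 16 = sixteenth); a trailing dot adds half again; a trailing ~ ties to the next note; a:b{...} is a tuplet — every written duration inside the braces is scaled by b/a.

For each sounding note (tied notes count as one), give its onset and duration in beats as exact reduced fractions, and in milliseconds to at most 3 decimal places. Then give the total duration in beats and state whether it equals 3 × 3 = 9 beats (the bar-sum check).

1) 0.0ms=0b +227.848ms=3/5b
2) 227.848ms=3/5b +227.848ms=3/5b
3) 455.696ms=6/5b +227.848ms=3/5b
4) 683.544ms=9/5b +227.848ms=3/5b
5) 911.392ms=12/5b +227.848ms=3/5b
6) 1139.241ms=3b +227.848ms=3/5b
7) 1367.089ms=18/5b +227.848ms=3/5b
8) 1594.937ms=21/5b +227.848ms=3/5b
9) 1822.785ms=24/5b +227.848ms=3/5b
10) 2050.633ms=27/5b +227.848ms=3/5b
11) 2278.481ms=6b +569.62ms=3/2b
12) 2848.101ms=15/2b +284.81ms=3/4b
13) 3132.911ms=33/4b +284.81ms=3/4b
Σ=9b of 9 (158bpm 3/8) — PASS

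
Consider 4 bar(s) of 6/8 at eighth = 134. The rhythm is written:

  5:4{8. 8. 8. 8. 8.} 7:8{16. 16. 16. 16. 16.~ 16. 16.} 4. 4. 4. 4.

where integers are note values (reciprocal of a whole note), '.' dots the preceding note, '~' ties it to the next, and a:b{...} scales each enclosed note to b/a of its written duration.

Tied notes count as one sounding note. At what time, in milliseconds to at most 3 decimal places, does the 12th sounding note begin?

note 12 onset = 12b = 5373.134ms

1. 0.0ms @ 0 + 537.313ms (6/5)
2. 537.313ms @ 6/5 + 537.313ms (6/5)
3. 1074.627ms @ 12/5 + 537.313ms (6/5)
4. 1611.94ms @ 18/5 + 537.313ms (6/5)
5. 2149.254ms @ 24/5 + 537.313ms (6/5)
6. 2686.567ms @ 6 + 383.795ms (6/7)
7. 3070.362ms @ 48/7 + 383.795ms (6/7)
8. 3454.158ms @ 54/7 + 383.795ms (6/7)
9. 3837.953ms @ 60/7 + 383.795ms (6/7)
10. 4221.748ms @ 66/7 + 767.591ms (12/7)
11. 4989.339ms @ 78/7 + 383.795ms (6/7)
12. 5373.134ms @ 12 + 1343.284ms (3)
13. 6716.418ms @ 15 + 1343.284ms (3)
14. 8059.701ms @ 18 + 1343.284ms (3)
15. 9402.985ms @ 21 + 1343.284ms (3)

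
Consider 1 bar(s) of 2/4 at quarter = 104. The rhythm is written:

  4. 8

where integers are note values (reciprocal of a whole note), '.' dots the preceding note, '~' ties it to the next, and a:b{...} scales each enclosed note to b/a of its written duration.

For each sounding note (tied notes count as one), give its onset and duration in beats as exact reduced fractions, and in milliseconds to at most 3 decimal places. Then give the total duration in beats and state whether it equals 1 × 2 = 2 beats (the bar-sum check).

1) 0.0ms=0b +865.385ms=3/2b
2) 865.385ms=3/2b +288.462ms=1/2b
Σ=2b of 2 (104bpm 2/4) — PASS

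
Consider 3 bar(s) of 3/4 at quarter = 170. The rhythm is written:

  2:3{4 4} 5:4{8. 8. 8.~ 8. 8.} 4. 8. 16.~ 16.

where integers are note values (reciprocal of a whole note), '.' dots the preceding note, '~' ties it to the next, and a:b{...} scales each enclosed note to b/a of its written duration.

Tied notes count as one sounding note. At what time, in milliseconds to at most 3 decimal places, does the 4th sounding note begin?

note 4 onset = 18/5b = 1270.588ms

1. 0.0ms @ 0 + 529.412ms (3/2)
2. 529.412ms @ 3/2 + 529.412ms (3/2)
3. 1058.824ms @ 3 + 211.765ms (3/5)
4. 1270.588ms @ 18/5 + 211.765ms (3/5)
5. 1482.353ms @ 21/5 + 423.529ms (6/5)
6. 1905.882ms @ 27/5 + 211.765ms (3/5)
7. 2117.647ms @ 6 + 529.412ms (3/2)
8. 2647.059ms @ 15/2 + 264.706ms (3/4)
9. 2911.765ms @ 33/4 + 264.706ms (3/4)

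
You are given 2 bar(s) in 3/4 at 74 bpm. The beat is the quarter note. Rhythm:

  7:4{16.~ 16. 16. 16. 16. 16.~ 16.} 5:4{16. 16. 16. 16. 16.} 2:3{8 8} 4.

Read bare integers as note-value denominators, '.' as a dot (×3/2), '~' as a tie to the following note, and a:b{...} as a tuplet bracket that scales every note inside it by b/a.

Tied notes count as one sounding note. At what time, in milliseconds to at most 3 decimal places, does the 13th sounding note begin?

1. 0.0ms @ 0 + 347.49ms (3/7)
2. 347.49ms @ 3/7 + 173.745ms (3/14)
3. 521.236ms @ 9/14 + 173.745ms (3/14)
4. 694.981ms @ 6/7 + 173.745ms (3/14)
5. 868.726ms @ 15/14 + 347.49ms (3/7)
6. 1216.216ms @ 3/2 + 243.243ms (3/10)
7. 1459.459ms @ 9/5 + 243.243ms (3/10)
8. 1702.703ms @ 21/10 + 243.243ms (3/10)
9. 1945.946ms @ 12/5 + 243.243ms (3/10)
10. 2189.189ms @ 27/10 + 243.243ms (3/10)
11. 2432.432ms @ 3 + 608.108ms (3/4)
12. 3040.541ms @ 15/4 + 608.108ms (3/4)
13. 3648.649ms @ 9/2 + 1216.216ms (3/2)

note 13 onset = 9/2b = 3648.649ms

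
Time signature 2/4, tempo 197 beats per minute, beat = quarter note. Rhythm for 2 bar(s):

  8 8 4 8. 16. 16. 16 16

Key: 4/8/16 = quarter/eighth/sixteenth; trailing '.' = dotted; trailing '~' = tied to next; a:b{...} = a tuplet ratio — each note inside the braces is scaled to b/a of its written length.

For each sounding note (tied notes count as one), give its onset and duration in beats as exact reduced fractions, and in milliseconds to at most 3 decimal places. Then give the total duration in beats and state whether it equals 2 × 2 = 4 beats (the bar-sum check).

1) 0.0ms=0b +152.284ms=1/2b
2) 152.284ms=1/2b +152.284ms=1/2b
3) 304.569ms=1b +304.569ms=1b
4) 609.137ms=2b +228.426ms=3/4b
5) 837.563ms=11/4b +114.213ms=3/8b
6) 951.777ms=25/8b +114.213ms=3/8b
7) 1065.99ms=7/2b +76.142ms=1/4b
8) 1142.132ms=15/4b +76.142ms=1/4b
Σ=4b of 4 (197bpm 2/4) — PASS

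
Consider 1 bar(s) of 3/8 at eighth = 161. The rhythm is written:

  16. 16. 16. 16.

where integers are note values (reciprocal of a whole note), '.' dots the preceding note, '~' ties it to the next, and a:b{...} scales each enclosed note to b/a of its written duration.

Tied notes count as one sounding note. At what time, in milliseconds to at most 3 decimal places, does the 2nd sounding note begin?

note 2 onset = 3/4b = 279.503ms

1. 0.0ms @ 0 + 279.503ms (3/4)
2. 279.503ms @ 3/4 + 279.503ms (3/4)
3. 559.006ms @ 3/2 + 279.503ms (3/4)
4. 838.509ms @ 9/4 + 279.503ms (3/4)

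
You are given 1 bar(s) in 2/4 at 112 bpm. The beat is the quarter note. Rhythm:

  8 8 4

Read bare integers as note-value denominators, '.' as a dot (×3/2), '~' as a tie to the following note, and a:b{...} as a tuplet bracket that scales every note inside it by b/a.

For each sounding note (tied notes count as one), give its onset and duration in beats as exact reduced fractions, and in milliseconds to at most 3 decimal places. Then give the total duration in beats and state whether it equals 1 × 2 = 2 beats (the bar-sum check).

1) 0.0ms=0b +267.857ms=1/2b
2) 267.857ms=1/2b +267.857ms=1/2b
3) 535.714ms=1b +535.714ms=1b
Σ=2b of 2 (112bpm 2/4) — PASS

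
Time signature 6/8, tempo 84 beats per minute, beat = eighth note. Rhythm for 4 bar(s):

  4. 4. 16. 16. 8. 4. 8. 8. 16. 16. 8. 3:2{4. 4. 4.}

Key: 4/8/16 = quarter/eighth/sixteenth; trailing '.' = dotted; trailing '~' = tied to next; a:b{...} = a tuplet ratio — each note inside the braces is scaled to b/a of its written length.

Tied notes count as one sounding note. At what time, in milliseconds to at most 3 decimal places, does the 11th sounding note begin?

1. 0.0ms @ 0 + 2142.857ms (3)
2. 2142.857ms @ 3 + 2142.857ms (3)
3. 4285.714ms @ 6 + 535.714ms (3/4)
4. 4821.429ms @ 27/4 + 535.714ms (3/4)
5. 5357.143ms @ 15/2 + 1071.429ms (3/2)
6. 6428.571ms @ 9 + 2142.857ms (3)
7. 8571.429ms @ 12 + 1071.429ms (3/2)
8. 9642.857ms @ 27/2 + 1071.429ms (3/2)
9. 10714.286ms @ 15 + 535.714ms (3/4)
10. 11250.0ms @ 63/4 + 535.714ms (3/4)
11. 11785.714ms @ 33/2 + 1071.429ms (3/2)
12. 12857.143ms @ 18 + 1428.571ms (2)
13. 14285.714ms @ 20 + 1428.571ms (2)
14. 15714.286ms @ 22 + 1428.571ms (2)

note 11 onset = 33/2b = 11785.714ms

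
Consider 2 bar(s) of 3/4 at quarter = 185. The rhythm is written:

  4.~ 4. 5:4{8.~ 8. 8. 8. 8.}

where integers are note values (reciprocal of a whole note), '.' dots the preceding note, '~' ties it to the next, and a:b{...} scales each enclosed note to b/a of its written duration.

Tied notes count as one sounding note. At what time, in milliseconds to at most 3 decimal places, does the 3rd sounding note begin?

1. 0.0ms @ 0 + 972.973ms (3)
2. 972.973ms @ 3 + 389.189ms (6/5)
3. 1362.162ms @ 21/5 + 194.595ms (3/5)
4. 1556.757ms @ 24/5 + 194.595ms (3/5)
5. 1751.351ms @ 27/5 + 194.595ms (3/5)

note 3 onset = 21/5b = 1362.162ms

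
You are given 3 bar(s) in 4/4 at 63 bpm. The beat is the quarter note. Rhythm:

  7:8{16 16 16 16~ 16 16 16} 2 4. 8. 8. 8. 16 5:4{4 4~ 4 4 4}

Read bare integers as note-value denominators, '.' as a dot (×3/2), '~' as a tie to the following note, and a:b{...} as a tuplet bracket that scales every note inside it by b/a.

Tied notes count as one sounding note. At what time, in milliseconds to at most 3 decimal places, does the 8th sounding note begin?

note 8 onset = 4b = 3809.524ms

1. 0.0ms @ 0 + 272.109ms (2/7)
2. 272.109ms @ 2/7 + 272.109ms (2/7)
3. 544.218ms @ 4/7 + 272.109ms (2/7)
4. 816.327ms @ 6/7 + 544.218ms (4/7)
5. 1360.544ms @ 10/7 + 272.109ms (2/7)
6. 1632.653ms @ 12/7 + 272.109ms (2/7)
7. 1904.762ms @ 2 + 1904.762ms (2)
8. 3809.524ms @ 4 + 1428.571ms (3/2)
9. 5238.095ms @ 11/2 + 714.286ms (3/4)
10. 5952.381ms @ 25/4 + 714.286ms (3/4)
11. 6666.667ms @ 7 + 714.286ms (3/4)
12. 7380.952ms @ 31/4 + 238.095ms (1/4)
13. 7619.048ms @ 8 + 761.905ms (4/5)
14. 8380.952ms @ 44/5 + 1523.81ms (8/5)
15. 9904.762ms @ 52/5 + 761.905ms (4/5)
16. 10666.667ms @ 56/5 + 761.905ms (4/5)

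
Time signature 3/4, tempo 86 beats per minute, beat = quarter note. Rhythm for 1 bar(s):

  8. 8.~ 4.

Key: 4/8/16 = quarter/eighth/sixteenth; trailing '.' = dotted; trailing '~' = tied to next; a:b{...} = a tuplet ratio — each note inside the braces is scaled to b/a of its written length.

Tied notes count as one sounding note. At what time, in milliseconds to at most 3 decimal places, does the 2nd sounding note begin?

1. 0.0ms @ 0 + 523.256ms (3/4)
2. 523.256ms @ 3/4 + 1569.767ms (9/4)

note 2 onset = 3/4b = 523.256ms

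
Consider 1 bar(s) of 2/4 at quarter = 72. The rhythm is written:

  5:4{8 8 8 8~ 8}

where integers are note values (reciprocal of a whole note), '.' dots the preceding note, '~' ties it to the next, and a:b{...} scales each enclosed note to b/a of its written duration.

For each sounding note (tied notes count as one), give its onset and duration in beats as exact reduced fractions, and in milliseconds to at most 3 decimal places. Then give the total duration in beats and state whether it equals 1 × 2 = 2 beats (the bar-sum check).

1) 0.0ms=0b +333.333ms=2/5b
2) 333.333ms=2/5b +333.333ms=2/5b
3) 666.667ms=4/5b +333.333ms=2/5b
4) 1000.0ms=6/5b +666.667ms=4/5b
Σ=2b of 2 (72bpm 2/4) — PASS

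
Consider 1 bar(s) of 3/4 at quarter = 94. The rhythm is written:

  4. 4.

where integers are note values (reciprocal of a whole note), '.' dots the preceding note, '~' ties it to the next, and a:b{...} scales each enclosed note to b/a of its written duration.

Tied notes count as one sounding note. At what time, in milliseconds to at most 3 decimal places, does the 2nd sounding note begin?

1. 0.0ms @ 0 + 957.447ms (3/2)
2. 957.447ms @ 3/2 + 957.447ms (3/2)

note 2 onset = 3/2b = 957.447ms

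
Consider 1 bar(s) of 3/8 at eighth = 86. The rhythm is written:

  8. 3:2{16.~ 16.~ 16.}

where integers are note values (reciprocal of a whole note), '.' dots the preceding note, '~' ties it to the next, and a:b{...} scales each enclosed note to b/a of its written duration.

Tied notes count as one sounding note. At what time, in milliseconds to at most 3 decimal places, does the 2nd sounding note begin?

1. 0.0ms @ 0 + 1046.512ms (3/2)
2. 1046.512ms @ 3/2 + 1046.512ms (3/2)

note 2 onset = 3/2b = 1046.512ms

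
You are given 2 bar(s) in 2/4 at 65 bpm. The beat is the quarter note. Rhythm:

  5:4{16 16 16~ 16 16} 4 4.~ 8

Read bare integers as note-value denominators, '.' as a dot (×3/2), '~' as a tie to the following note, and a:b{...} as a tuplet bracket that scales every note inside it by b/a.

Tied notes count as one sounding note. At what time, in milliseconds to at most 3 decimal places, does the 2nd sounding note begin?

1. 0.0ms @ 0 + 184.615ms (1/5)
2. 184.615ms @ 1/5 + 184.615ms (1/5)
3. 369.231ms @ 2/5 + 369.231ms (2/5)
4. 738.462ms @ 4/5 + 184.615ms (1/5)
5. 923.077ms @ 1 + 923.077ms (1)
6. 1846.154ms @ 2 + 1846.154ms (2)

note 2 onset = 1/5b = 184.615ms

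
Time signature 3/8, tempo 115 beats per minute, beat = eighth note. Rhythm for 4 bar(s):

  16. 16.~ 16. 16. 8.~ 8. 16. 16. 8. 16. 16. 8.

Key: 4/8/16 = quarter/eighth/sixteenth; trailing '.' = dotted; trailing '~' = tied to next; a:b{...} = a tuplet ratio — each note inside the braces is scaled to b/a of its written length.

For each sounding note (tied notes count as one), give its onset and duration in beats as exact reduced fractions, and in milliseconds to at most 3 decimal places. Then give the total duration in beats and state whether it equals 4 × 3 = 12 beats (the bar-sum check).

1) 0.0ms=0b +391.304ms=3/4b
2) 391.304ms=3/4b +782.609ms=3/2b
3) 1173.913ms=9/4b +391.304ms=3/4b
4) 1565.217ms=3b +1565.217ms=3b
5) 3130.435ms=6b +391.304ms=3/4b
6) 3521.739ms=27/4b +391.304ms=3/4b
7) 3913.043ms=15/2b +782.609ms=3/2b
8) 4695.652ms=9b +391.304ms=3/4b
9) 5086.957ms=39/4b +391.304ms=3/4b
10) 5478.261ms=21/2b +782.609ms=3/2b
Σ=12b of 12 (115bpm 3/8) — PASS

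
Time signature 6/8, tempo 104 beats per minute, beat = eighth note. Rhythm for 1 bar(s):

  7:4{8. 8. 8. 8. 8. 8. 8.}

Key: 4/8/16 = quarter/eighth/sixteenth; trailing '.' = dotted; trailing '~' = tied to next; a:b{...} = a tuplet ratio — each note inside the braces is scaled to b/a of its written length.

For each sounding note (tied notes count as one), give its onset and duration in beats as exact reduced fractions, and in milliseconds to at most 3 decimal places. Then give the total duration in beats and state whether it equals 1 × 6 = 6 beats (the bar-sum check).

1) 0.0ms=0b +494.505ms=6/7b
2) 494.505ms=6/7b +494.505ms=6/7b
3) 989.011ms=12/7b +494.505ms=6/7b
4) 1483.516ms=18/7b +494.505ms=6/7b
5) 1978.022ms=24/7b +494.505ms=6/7b
6) 2472.527ms=30/7b +494.505ms=6/7b
7) 2967.033ms=36/7b +494.505ms=6/7b
Σ=6b of 6 (104bpm 6/8) — PASS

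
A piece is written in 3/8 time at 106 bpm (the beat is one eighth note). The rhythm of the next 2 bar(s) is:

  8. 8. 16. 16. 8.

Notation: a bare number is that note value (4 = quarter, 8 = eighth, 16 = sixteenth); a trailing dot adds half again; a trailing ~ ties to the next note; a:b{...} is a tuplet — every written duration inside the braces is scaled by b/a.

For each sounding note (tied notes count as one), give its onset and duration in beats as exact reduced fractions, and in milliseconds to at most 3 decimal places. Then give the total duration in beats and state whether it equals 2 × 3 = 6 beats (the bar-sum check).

1) 0.0ms=0b +849.057ms=3/2b
2) 849.057ms=3/2b +849.057ms=3/2b
3) 1698.113ms=3b +424.528ms=3/4b
4) 2122.642ms=15/4b +424.528ms=3/4b
5) 2547.17ms=9/2b +849.057ms=3/2b
Σ=6b of 6 (106bpm 3/8) — PASS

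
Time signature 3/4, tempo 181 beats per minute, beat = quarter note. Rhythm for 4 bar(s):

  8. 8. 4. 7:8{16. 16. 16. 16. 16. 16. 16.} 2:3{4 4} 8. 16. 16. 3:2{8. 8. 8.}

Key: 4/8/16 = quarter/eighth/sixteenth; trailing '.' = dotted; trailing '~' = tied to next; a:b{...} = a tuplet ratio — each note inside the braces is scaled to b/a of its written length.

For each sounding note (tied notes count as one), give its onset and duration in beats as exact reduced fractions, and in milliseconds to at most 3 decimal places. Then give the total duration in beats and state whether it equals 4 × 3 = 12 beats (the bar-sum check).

1) 0.0ms=0b +248.619ms=3/4b
2) 248.619ms=3/4b +248.619ms=3/4b
3) 497.238ms=3/2b +497.238ms=3/2b
4) 994.475ms=3b +142.068ms=3/7b
5) 1136.543ms=24/7b +142.068ms=3/7b
6) 1278.611ms=27/7b +142.068ms=3/7b
7) 1420.679ms=30/7b +142.068ms=3/7b
8) 1562.747ms=33/7b +142.068ms=3/7b
9) 1704.815ms=36/7b +142.068ms=3/7b
10) 1846.882ms=39/7b +142.068ms=3/7b
11) 1988.95ms=6b +497.238ms=3/2b
12) 2486.188ms=15/2b +497.238ms=3/2b
13) 2983.425ms=9b +248.619ms=3/4b
14) 3232.044ms=39/4b +124.309ms=3/8b
15) 3356.354ms=81/8b +124.309ms=3/8b
16) 3480.663ms=21/2b +165.746ms=1/2b
17) 3646.409ms=11b +165.746ms=1/2b
18) 3812.155ms=23/2b +165.746ms=1/2b
Σ=12b of 12 (181bpm 3/4) — PASS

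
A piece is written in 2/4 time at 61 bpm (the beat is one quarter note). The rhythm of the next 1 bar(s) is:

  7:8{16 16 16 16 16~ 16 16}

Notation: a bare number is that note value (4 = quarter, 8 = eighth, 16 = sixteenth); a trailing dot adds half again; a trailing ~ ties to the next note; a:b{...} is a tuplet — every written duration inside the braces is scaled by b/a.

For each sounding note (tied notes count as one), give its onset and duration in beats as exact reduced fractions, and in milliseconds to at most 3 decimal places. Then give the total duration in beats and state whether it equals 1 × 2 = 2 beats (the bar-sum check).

1) 0.0ms=0b +281.03ms=2/7b
2) 281.03ms=2/7b +281.03ms=2/7b
3) 562.061ms=4/7b +281.03ms=2/7b
4) 843.091ms=6/7b +281.03ms=2/7b
5) 1124.122ms=8/7b +562.061ms=4/7b
6) 1686.183ms=12/7b +281.03ms=2/7b
Σ=2b of 2 (61bpm 2/4) — PASS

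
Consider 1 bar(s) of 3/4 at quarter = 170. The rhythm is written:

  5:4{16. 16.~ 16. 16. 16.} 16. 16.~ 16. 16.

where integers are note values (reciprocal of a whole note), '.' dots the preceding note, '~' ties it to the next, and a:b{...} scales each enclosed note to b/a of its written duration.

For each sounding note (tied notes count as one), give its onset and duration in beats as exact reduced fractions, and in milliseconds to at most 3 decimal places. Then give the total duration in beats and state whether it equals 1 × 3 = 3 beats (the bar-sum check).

1) 0.0ms=0b +105.882ms=3/10b
2) 105.882ms=3/10b +211.765ms=3/5b
3) 317.647ms=9/10b +105.882ms=3/10b
4) 423.529ms=6/5b +105.882ms=3/10b
5) 529.412ms=3/2b +132.353ms=3/8b
6) 661.765ms=15/8b +264.706ms=3/4b
7) 926.471ms=21/8b +132.353ms=3/8b
Σ=3b of 3 (170bpm 3/4) — PASS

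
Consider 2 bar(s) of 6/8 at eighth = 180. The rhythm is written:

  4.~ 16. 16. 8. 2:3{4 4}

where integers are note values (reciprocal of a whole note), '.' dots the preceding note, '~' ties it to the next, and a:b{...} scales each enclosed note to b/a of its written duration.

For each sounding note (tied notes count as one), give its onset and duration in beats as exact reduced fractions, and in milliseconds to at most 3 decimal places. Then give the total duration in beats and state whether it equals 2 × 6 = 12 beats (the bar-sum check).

1) 0.0ms=0b +1250.0ms=15/4b
2) 1250.0ms=15/4b +250.0ms=3/4b
3) 1500.0ms=9/2b +500.0ms=3/2b
4) 2000.0ms=6b +1000.0ms=3b
5) 3000.0ms=9b +1000.0ms=3b
Σ=12b of 12 (180bpm 6/8) — PASS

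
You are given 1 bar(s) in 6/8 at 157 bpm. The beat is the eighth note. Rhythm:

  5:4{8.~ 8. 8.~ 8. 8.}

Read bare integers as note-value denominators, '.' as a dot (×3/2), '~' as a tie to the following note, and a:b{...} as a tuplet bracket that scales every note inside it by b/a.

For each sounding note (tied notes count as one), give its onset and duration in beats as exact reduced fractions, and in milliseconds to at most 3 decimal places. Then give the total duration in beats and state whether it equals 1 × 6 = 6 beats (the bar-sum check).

1) 0.0ms=0b +917.197ms=12/5b
2) 917.197ms=12/5b +917.197ms=12/5b
3) 1834.395ms=24/5b +458.599ms=6/5b
Σ=6b of 6 (157bpm 6/8) — PASS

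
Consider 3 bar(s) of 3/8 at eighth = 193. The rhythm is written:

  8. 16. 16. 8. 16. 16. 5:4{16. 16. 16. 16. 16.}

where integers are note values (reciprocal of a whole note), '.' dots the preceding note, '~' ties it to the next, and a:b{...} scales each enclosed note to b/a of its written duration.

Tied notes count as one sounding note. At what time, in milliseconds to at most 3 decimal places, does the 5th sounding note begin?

note 5 onset = 9/2b = 1398.964ms

1. 0.0ms @ 0 + 466.321ms (3/2)
2. 466.321ms @ 3/2 + 233.161ms (3/4)
3. 699.482ms @ 9/4 + 233.161ms (3/4)
4. 932.642ms @ 3 + 466.321ms (3/2)
5. 1398.964ms @ 9/2 + 233.161ms (3/4)
6. 1632.124ms @ 21/4 + 233.161ms (3/4)
7. 1865.285ms @ 6 + 186.528ms (3/5)
8. 2051.813ms @ 33/5 + 186.528ms (3/5)
9. 2238.342ms @ 36/5 + 186.528ms (3/5)
10. 2424.87ms @ 39/5 + 186.528ms (3/5)
11. 2611.399ms @ 42/5 + 186.528ms (3/5)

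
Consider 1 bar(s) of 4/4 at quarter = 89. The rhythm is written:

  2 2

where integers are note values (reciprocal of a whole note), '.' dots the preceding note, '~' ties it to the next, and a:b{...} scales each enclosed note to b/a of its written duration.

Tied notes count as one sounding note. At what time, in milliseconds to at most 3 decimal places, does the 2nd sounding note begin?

note 2 onset = 2b = 1348.315ms

1. 0.0ms @ 0 + 1348.315ms (2)
2. 1348.315ms @ 2 + 1348.315ms (2)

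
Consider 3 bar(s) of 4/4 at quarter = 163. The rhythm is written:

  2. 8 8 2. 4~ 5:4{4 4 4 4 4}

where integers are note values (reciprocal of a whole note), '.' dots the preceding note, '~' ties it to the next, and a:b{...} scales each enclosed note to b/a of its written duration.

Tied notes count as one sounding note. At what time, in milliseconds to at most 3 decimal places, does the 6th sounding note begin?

note 6 onset = 44/5b = 3239.264ms

1. 0.0ms @ 0 + 1104.294ms (3)
2. 1104.294ms @ 3 + 184.049ms (1/2)
3. 1288.344ms @ 7/2 + 184.049ms (1/2)
4. 1472.393ms @ 4 + 1104.294ms (3)
5. 2576.687ms @ 7 + 662.577ms (9/5)
6. 3239.264ms @ 44/5 + 294.479ms (4/5)
7. 3533.742ms @ 48/5 + 294.479ms (4/5)
8. 3828.221ms @ 52/5 + 294.479ms (4/5)
9. 4122.699ms @ 56/5 + 294.479ms (4/5)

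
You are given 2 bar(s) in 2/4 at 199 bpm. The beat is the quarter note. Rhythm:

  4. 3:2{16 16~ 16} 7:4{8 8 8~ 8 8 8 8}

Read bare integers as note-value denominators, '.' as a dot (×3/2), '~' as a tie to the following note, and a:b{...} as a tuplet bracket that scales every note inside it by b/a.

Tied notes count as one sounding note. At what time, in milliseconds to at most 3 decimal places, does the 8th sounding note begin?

note 8 onset = 24/7b = 1033.74ms

1. 0.0ms @ 0 + 452.261ms (3/2)
2. 452.261ms @ 3/2 + 50.251ms (1/6)
3. 502.513ms @ 5/3 + 100.503ms (1/3)
4. 603.015ms @ 2 + 86.145ms (2/7)
5. 689.16ms @ 16/7 + 86.145ms (2/7)
6. 775.305ms @ 18/7 + 172.29ms (4/7)
7. 947.595ms @ 22/7 + 86.145ms (2/7)
8. 1033.74ms @ 24/7 + 86.145ms (2/7)
9. 1119.885ms @ 26/7 + 86.145ms (2/7)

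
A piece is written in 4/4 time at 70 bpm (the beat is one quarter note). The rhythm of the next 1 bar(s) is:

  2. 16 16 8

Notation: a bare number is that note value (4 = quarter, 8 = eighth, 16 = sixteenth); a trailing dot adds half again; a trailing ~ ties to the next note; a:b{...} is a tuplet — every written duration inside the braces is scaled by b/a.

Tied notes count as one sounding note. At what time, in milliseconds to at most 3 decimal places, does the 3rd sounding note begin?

1. 0.0ms @ 0 + 2571.429ms (3)
2. 2571.429ms @ 3 + 214.286ms (1/4)
3. 2785.714ms @ 13/4 + 214.286ms (1/4)
4. 3000.0ms @ 7/2 + 428.571ms (1/2)

note 3 onset = 13/4b = 2785.714ms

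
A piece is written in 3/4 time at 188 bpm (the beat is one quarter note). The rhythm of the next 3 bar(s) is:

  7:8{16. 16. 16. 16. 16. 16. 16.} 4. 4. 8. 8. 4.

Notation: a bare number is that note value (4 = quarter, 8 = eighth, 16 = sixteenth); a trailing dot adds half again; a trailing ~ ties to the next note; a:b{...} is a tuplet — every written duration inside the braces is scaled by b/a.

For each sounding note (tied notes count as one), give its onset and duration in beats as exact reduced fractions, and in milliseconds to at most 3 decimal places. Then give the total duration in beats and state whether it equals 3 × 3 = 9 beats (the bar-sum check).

1) 0.0ms=0b +136.778ms=3/7b
2) 136.778ms=3/7b +136.778ms=3/7b
3) 273.556ms=6/7b +136.778ms=3/7b
4) 410.334ms=9/7b +136.778ms=3/7b
5) 547.112ms=12/7b +136.778ms=3/7b
6) 683.891ms=15/7b +136.778ms=3/7b
7) 820.669ms=18/7b +136.778ms=3/7b
8) 957.447ms=3b +478.723ms=3/2b
9) 1436.17ms=9/2b +478.723ms=3/2b
10) 1914.894ms=6b +239.362ms=3/4b
11) 2154.255ms=27/4b +239.362ms=3/4b
12) 2393.617ms=15/2b +478.723ms=3/2b
Σ=9b of 9 (188bpm 3/4) — PASS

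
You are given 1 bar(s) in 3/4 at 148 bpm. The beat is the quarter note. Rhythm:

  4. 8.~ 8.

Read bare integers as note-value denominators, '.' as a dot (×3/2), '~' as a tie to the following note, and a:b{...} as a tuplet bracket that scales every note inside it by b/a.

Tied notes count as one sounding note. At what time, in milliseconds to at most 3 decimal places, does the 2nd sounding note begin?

note 2 onset = 3/2b = 608.108ms

1. 0.0ms @ 0 + 608.108ms (3/2)
2. 608.108ms @ 3/2 + 608.108ms (3/2)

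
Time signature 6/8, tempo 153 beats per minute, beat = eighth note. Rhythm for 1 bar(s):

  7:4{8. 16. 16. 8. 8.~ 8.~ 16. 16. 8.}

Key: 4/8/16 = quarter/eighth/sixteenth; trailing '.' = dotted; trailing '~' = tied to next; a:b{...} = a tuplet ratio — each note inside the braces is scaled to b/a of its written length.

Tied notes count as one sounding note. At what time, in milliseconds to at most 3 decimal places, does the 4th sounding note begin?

note 4 onset = 12/7b = 672.269ms

1. 0.0ms @ 0 + 336.134ms (6/7)
2. 336.134ms @ 6/7 + 168.067ms (3/7)
3. 504.202ms @ 9/7 + 168.067ms (3/7)
4. 672.269ms @ 12/7 + 336.134ms (6/7)
5. 1008.403ms @ 18/7 + 840.336ms (15/7)
6. 1848.739ms @ 33/7 + 168.067ms (3/7)
7. 2016.807ms @ 36/7 + 336.134ms (6/7)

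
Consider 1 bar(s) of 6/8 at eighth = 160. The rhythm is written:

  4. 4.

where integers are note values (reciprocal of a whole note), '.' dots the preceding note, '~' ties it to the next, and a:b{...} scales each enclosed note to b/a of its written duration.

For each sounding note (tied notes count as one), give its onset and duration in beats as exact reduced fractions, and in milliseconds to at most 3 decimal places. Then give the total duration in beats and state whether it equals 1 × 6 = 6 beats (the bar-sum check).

1) 0.0ms=0b +1125.0ms=3b
2) 1125.0ms=3b +1125.0ms=3b
Σ=6b of 6 (160bpm 6/8) — PASS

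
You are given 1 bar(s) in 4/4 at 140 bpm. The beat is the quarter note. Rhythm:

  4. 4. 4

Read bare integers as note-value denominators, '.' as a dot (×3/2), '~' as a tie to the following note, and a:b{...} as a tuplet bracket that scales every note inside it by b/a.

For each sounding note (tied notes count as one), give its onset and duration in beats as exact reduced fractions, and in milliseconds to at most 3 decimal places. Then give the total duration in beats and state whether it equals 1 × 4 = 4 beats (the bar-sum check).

1) 0.0ms=0b +642.857ms=3/2b
2) 642.857ms=3/2b +642.857ms=3/2b
3) 1285.714ms=3b +428.571ms=1b
Σ=4b of 4 (140bpm 4/4) — PASS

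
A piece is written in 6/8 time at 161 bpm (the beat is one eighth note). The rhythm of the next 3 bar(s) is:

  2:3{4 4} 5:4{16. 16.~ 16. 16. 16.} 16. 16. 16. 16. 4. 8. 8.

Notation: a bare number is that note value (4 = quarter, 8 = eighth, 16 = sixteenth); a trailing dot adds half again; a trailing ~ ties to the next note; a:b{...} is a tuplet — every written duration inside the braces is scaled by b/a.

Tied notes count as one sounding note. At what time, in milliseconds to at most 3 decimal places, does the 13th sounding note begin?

1. 0.0ms @ 0 + 1118.012ms (3)
2. 1118.012ms @ 3 + 1118.012ms (3)
3. 2236.025ms @ 6 + 223.602ms (3/5)
4. 2459.627ms @ 33/5 + 447.205ms (6/5)
5. 2906.832ms @ 39/5 + 223.602ms (3/5)
6. 3130.435ms @ 42/5 + 223.602ms (3/5)
7. 3354.037ms @ 9 + 279.503ms (3/4)
8. 3633.54ms @ 39/4 + 279.503ms (3/4)
9. 3913.043ms @ 21/2 + 279.503ms (3/4)
10. 4192.547ms @ 45/4 + 279.503ms (3/4)
11. 4472.05ms @ 12 + 1118.012ms (3)
12. 5590.062ms @ 15 + 559.006ms (3/2)
13. 6149.068ms @ 33/2 + 559.006ms (3/2)

note 13 onset = 33/2b = 6149.068ms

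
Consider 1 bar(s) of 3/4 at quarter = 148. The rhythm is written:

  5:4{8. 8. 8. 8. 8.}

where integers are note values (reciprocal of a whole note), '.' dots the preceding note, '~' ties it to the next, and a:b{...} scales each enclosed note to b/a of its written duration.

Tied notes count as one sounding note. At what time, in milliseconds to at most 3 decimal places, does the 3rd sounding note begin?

note 3 onset = 6/5b = 486.486ms

1. 0.0ms @ 0 + 243.243ms (3/5)
2. 243.243ms @ 3/5 + 243.243ms (3/5)
3. 486.486ms @ 6/5 + 243.243ms (3/5)
4. 729.73ms @ 9/5 + 243.243ms (3/5)
5. 972.973ms @ 12/5 + 243.243ms (3/5)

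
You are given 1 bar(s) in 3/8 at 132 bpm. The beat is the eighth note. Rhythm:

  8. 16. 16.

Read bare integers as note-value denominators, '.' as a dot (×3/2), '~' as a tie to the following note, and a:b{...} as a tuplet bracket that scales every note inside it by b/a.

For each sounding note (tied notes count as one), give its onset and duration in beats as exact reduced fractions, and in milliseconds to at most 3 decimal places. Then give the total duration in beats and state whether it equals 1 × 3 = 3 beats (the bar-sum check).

1) 0.0ms=0b +681.818ms=3/2b
2) 681.818ms=3/2b +340.909ms=3/4b
3) 1022.727ms=9/4b +340.909ms=3/4b
Σ=3b of 3 (132bpm 3/8) — PASS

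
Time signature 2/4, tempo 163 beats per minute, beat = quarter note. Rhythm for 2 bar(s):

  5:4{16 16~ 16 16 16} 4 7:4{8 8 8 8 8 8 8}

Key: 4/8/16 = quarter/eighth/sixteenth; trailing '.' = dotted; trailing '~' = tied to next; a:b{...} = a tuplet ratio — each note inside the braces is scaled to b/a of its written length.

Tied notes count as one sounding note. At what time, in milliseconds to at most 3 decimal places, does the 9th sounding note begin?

1. 0.0ms @ 0 + 73.62ms (1/5)
2. 73.62ms @ 1/5 + 147.239ms (2/5)
3. 220.859ms @ 3/5 + 73.62ms (1/5)
4. 294.479ms @ 4/5 + 73.62ms (1/5)
5. 368.098ms @ 1 + 368.098ms (1)
6. 736.196ms @ 2 + 105.171ms (2/7)
7. 841.367ms @ 16/7 + 105.171ms (2/7)
8. 946.538ms @ 18/7 + 105.171ms (2/7)
9. 1051.709ms @ 20/7 + 105.171ms (2/7)
10. 1156.88ms @ 22/7 + 105.171ms (2/7)
11. 1262.051ms @ 24/7 + 105.171ms (2/7)
12. 1367.222ms @ 26/7 + 105.171ms (2/7)

note 9 onset = 20/7b = 1051.709ms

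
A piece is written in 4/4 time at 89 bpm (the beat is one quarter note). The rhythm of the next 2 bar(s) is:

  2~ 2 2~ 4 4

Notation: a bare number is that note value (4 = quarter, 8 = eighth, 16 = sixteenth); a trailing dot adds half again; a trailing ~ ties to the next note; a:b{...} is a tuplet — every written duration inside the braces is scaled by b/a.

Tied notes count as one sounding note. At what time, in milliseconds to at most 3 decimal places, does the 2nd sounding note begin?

note 2 onset = 4b = 2696.629ms

1. 0.0ms @ 0 + 2696.629ms (4)
2. 2696.629ms @ 4 + 2022.472ms (3)
3. 4719.101ms @ 7 + 674.157ms (1)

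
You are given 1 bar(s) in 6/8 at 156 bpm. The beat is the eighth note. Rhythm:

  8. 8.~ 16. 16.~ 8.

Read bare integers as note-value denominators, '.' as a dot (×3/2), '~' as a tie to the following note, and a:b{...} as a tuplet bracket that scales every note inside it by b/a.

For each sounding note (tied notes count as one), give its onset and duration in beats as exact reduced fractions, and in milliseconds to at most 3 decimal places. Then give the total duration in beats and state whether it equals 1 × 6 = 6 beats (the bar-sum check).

1) 0.0ms=0b +576.923ms=3/2b
2) 576.923ms=3/2b +865.385ms=9/4b
3) 1442.308ms=15/4b +865.385ms=9/4b
Σ=6b of 6 (156bpm 6/8) — PASS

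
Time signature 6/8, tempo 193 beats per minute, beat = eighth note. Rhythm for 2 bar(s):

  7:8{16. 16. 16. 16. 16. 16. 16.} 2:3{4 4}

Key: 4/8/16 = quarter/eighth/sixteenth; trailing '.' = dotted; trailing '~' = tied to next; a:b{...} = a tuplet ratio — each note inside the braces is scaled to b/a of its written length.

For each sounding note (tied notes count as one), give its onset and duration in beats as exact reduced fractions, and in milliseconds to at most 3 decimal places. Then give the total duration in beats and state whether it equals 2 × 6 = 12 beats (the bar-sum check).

1) 0.0ms=0b +266.469ms=6/7b
2) 266.469ms=6/7b +266.469ms=6/7b
3) 532.939ms=12/7b +266.469ms=6/7b
4) 799.408ms=18/7b +266.469ms=6/7b
5) 1065.877ms=24/7b +266.469ms=6/7b
6) 1332.346ms=30/7b +266.469ms=6/7b
7) 1598.816ms=36/7b +266.469ms=6/7b
8) 1865.285ms=6b +932.642ms=3b
9) 2797.927ms=9b +932.642ms=3b
Σ=12b of 12 (193bpm 6/8) — PASS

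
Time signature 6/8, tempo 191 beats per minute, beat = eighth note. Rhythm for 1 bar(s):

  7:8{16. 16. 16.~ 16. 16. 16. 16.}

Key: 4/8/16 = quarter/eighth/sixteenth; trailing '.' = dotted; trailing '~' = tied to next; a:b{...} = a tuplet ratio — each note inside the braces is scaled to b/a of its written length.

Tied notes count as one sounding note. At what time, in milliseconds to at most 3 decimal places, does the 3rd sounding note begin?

1. 0.0ms @ 0 + 269.26ms (6/7)
2. 269.26ms @ 6/7 + 269.26ms (6/7)
3. 538.519ms @ 12/7 + 538.519ms (12/7)
4. 1077.038ms @ 24/7 + 269.26ms (6/7)
5. 1346.298ms @ 30/7 + 269.26ms (6/7)
6. 1615.557ms @ 36/7 + 269.26ms (6/7)

note 3 onset = 12/7b = 538.519ms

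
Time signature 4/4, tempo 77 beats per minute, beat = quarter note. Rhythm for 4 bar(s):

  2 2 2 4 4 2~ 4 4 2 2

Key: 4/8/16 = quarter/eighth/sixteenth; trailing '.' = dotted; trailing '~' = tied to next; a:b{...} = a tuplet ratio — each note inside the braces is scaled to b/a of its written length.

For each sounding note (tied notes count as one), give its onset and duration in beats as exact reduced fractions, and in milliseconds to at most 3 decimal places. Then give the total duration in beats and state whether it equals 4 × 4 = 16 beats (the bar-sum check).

1) 0.0ms=0b +1558.442ms=2b
2) 1558.442ms=2b +1558.442ms=2b
3) 3116.883ms=4b +1558.442ms=2b
4) 4675.325ms=6b +779.221ms=1b
5) 5454.545ms=7b +779.221ms=1b
6) 6233.766ms=8b +2337.662ms=3b
7) 8571.429ms=11b +779.221ms=1b
8) 9350.649ms=12b +1558.442ms=2b
9) 10909.091ms=14b +1558.442ms=2b
Σ=16b of 16 (77bpm 4/4) — PASS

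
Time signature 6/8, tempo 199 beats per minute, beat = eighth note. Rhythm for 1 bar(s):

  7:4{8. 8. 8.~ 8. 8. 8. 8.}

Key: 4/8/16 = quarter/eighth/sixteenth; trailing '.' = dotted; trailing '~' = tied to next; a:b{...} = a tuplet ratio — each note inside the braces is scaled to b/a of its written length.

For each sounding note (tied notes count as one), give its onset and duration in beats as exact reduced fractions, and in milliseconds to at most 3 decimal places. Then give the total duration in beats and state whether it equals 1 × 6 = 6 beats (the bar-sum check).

1) 0.0ms=0b +258.435ms=6/7b
2) 258.435ms=6/7b +258.435ms=6/7b
3) 516.87ms=12/7b +516.87ms=12/7b
4) 1033.74ms=24/7b +258.435ms=6/7b
5) 1292.175ms=30/7b +258.435ms=6/7b
6) 1550.61ms=36/7b +258.435ms=6/7b
Σ=6b of 6 (199bpm 6/8) — PASS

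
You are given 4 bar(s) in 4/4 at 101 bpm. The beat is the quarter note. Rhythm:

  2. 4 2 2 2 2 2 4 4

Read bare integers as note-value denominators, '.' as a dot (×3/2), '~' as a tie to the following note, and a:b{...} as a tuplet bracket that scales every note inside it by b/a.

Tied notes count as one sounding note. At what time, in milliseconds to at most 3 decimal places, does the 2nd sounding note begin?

1. 0.0ms @ 0 + 1782.178ms (3)
2. 1782.178ms @ 3 + 594.059ms (1)
3. 2376.238ms @ 4 + 1188.119ms (2)
4. 3564.356ms @ 6 + 1188.119ms (2)
5. 4752.475ms @ 8 + 1188.119ms (2)
6. 5940.594ms @ 10 + 1188.119ms (2)
7. 7128.713ms @ 12 + 1188.119ms (2)
8. 8316.832ms @ 14 + 594.059ms (1)
9. 8910.891ms @ 15 + 594.059ms (1)

note 2 onset = 3b = 1782.178ms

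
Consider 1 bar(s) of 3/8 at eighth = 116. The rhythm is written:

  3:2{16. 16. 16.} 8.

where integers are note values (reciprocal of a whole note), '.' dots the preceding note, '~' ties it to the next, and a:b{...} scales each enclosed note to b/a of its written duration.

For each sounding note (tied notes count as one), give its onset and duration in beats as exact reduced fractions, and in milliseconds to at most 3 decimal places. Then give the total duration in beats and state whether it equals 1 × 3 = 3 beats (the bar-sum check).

1) 0.0ms=0b +258.621ms=1/2b
2) 258.621ms=1/2b +258.621ms=1/2b
3) 517.241ms=1b +258.621ms=1/2b
4) 775.862ms=3/2b +775.862ms=3/2b
Σ=3b of 3 (116bpm 3/8) — PASS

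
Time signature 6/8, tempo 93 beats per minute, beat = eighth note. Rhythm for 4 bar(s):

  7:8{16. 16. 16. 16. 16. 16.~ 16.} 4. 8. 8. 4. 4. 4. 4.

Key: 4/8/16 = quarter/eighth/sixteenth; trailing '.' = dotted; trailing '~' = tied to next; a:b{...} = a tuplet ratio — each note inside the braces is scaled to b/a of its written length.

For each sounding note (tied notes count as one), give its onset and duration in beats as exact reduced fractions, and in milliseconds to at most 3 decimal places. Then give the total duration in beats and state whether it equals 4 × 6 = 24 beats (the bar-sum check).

1) 0.0ms=0b +552.995ms=6/7b
2) 552.995ms=6/7b +552.995ms=6/7b
3) 1105.991ms=12/7b +552.995ms=6/7b
4) 1658.986ms=18/7b +552.995ms=6/7b
5) 2211.982ms=24/7b +552.995ms=6/7b
6) 2764.977ms=30/7b +1105.991ms=12/7b
7) 3870.968ms=6b +1935.484ms=3b
8) 5806.452ms=9b +967.742ms=3/2b
9) 6774.194ms=21/2b +967.742ms=3/2b
10) 7741.935ms=12b +1935.484ms=3b
11) 9677.419ms=15b +1935.484ms=3b
12) 11612.903ms=18b +1935.484ms=3b
13) 13548.387ms=21b +1935.484ms=3b
Σ=24b of 24 (93bpm 6/8) — PASS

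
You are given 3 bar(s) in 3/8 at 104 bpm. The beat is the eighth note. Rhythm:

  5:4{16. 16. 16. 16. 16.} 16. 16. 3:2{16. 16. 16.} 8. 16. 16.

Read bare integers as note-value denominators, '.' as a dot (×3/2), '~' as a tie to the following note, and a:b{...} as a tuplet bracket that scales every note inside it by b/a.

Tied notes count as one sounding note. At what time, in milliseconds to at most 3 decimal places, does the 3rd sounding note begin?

note 3 onset = 6/5b = 692.308ms

1. 0.0ms @ 0 + 346.154ms (3/5)
2. 346.154ms @ 3/5 + 346.154ms (3/5)
3. 692.308ms @ 6/5 + 346.154ms (3/5)
4. 1038.462ms @ 9/5 + 346.154ms (3/5)
5. 1384.615ms @ 12/5 + 346.154ms (3/5)
6. 1730.769ms @ 3 + 432.692ms (3/4)
7. 2163.462ms @ 15/4 + 432.692ms (3/4)
8. 2596.154ms @ 9/2 + 288.462ms (1/2)
9. 2884.615ms @ 5 + 288.462ms (1/2)
10. 3173.077ms @ 11/2 + 288.462ms (1/2)
11. 3461.538ms @ 6 + 865.385ms (3/2)
12. 4326.923ms @ 15/2 + 432.692ms (3/4)
13. 4759.615ms @ 33/4 + 432.692ms (3/4)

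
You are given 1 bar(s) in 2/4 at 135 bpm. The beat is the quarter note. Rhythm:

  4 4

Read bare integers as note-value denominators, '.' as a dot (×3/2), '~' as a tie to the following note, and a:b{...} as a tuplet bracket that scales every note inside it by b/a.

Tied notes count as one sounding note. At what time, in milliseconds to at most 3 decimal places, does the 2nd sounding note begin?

1. 0.0ms @ 0 + 444.444ms (1)
2. 444.444ms @ 1 + 444.444ms (1)

note 2 onset = 1b = 444.444ms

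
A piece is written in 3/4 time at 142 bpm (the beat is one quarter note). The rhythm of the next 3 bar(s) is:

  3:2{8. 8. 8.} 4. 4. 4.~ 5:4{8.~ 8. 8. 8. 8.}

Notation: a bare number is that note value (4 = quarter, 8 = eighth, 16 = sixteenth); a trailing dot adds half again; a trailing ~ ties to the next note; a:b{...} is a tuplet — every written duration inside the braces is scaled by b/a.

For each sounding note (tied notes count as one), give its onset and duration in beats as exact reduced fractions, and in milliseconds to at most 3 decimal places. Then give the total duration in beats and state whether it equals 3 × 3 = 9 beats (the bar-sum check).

1) 0.0ms=0b +211.268ms=1/2b
2) 211.268ms=1/2b +211.268ms=1/2b
3) 422.535ms=1b +211.268ms=1/2b
4) 633.803ms=3/2b +633.803ms=3/2b
5) 1267.606ms=3b +633.803ms=3/2b
6) 1901.408ms=9/2b +1140.845ms=27/10b
7) 3042.254ms=36/5b +253.521ms=3/5b
8) 3295.775ms=39/5b +253.521ms=3/5b
9) 3549.296ms=42/5b +253.521ms=3/5b
Σ=9b of 9 (142bpm 3/4) — PASS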